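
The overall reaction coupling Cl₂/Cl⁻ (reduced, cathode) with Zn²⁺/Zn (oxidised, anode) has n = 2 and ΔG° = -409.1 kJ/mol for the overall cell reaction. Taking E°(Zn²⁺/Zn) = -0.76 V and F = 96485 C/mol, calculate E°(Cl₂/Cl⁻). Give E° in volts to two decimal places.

E°cell = −ΔG°/(nF) = −(-409.1×10³)/((2)(96485)) = +2.120 V.
Since Cl₂/Cl⁻ is the cathode and Zn²⁺/Zn the anode, E°cell = E°(Cl₂/Cl⁻) − E°(Zn²⁺/Zn).
So E°(Cl₂/Cl⁻) = E°cell + E°(Zn²⁺/Zn) = +2.120 + (-0.76) = +1.36 V.

+1.36 V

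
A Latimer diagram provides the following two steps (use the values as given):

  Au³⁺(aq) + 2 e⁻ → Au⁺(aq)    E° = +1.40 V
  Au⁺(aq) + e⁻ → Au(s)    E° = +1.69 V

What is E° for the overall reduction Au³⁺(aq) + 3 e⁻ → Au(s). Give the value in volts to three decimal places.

+1.497 V

Adding the free-energy changes (−nFE°) of the two steps gives −n₃FE°₃ = −n₁FE°₁ − n₂FE°₂.
E°₃ = (2×+1.40 + 1×+1.69) / 3 = (+4.490) / 3 = +1.497 V.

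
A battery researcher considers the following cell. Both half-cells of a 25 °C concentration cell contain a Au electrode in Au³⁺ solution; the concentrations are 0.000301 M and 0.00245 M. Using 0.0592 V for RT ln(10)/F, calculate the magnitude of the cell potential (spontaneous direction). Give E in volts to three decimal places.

+0.018 V

For a concentration cell E°cell = 0. The 0.00245 M side is the cathode (reduction is favoured where [Au³⁺] is higher).
With n = 3, E = −(0.0592/3) log([Au³⁺]ₐₙ/[Au³⁺]꜀ₐₜ) = −(0.0592/3) log(0.000301/0.00245) = −(0.0592/3)(-0.911) = +0.018 V.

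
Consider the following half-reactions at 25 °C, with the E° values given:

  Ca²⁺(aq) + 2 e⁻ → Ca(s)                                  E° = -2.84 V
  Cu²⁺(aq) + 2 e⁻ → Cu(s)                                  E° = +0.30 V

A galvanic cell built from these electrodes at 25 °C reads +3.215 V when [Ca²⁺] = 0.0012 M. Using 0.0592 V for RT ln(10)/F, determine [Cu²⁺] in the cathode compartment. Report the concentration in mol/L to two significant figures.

0.41 M

Cu²⁺/Cu is the cathode, Ca²⁺/Ca the anode: E°cell = +3.14 V, n = 2.
Overall reaction: Cu²⁺(aq) + Ca(s) → Cu(s) + Ca²⁺(aq); Q = [Ca²⁺]^1/[Cu²⁺]^1.
From E = E° − (0.0592/n) log Q: log Q = (E° − E)·n/0.0592 = (+3.14 − (+3.215))·2/0.0592 = -2.5338.
So 1·log[Cu²⁺] = 1·log(0.0012) − log Q = -2.9208 − (-2.5338) = -0.3870; [Cu²⁺] = 10^(-0.3870) ≈ 0.41 M.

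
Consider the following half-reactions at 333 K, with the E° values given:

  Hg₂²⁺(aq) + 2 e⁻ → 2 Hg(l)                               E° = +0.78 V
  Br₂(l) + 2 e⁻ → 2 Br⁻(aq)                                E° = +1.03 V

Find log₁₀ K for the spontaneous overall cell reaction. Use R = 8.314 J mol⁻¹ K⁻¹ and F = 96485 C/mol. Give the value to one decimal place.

Cathode: Br₂/Br⁻; anode: Hg₂²⁺/Hg. E°cell = (+1.03) − (+0.78) = +0.25 V, with n = 2.
ΔG° = −nFE° = −RT ln K, so ln K = nFE°/(RT) = (2)(96485)(+0.25) / ((8.314)(333)) = 17.425.
log₁₀ K = 17.425 / ln 10 = 7.6.

7.6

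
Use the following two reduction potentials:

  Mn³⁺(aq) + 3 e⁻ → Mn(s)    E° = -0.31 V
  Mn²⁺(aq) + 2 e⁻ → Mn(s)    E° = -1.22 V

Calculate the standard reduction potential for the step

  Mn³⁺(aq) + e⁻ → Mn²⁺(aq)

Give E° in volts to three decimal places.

Sequential free energies add, so n₃E°₃ = n₁E°₁ + n₂E°₂.
With n₃ = 3, and the known step contributing 2×(-1.22) V, the unknown satisfies 1·E° = 3×(-0.31) − 2×(-1.22) = +1.510.
E° = +1.510 / 1 = +1.510 V.

+1.510 V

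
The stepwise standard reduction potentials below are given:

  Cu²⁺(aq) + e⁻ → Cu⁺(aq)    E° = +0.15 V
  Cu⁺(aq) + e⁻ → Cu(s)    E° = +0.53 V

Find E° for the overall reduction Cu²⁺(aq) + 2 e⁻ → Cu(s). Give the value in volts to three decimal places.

+0.340 V

Adding the free-energy changes (−nFE°) of the two steps gives −n₃FE°₃ = −n₁FE°₁ − n₂FE°₂.
E°₃ = (1×+0.15 + 1×+0.53) / 2 = (+0.680) / 2 = +0.340 V.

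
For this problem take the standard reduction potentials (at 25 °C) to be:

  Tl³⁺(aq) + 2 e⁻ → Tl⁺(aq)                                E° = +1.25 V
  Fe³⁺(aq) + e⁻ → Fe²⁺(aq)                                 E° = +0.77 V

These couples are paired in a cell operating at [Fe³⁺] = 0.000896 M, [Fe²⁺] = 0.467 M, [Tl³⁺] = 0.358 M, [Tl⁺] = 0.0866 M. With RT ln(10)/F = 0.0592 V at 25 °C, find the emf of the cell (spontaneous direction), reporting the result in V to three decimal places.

+0.659 V

Tl³⁺/Tl⁺ is the cathode (higher E°), Fe³⁺/Fe²⁺ the anode: E°cell = +1.25 − (+0.77) = +0.48 V, n = 2.
Overall: Tl³⁺(aq) + 2 Fe²⁺(aq) → Tl⁺(aq) + 2 Fe³⁺(aq)
Q = [Tl⁺]·[Fe³⁺]^2 / ([Tl³⁺]·[Fe²⁺]^2); log Q = -6.050.
E = E° − (0.0592/n) log Q = +0.48 − (0.0592/2)(-6.050) = +0.659 V.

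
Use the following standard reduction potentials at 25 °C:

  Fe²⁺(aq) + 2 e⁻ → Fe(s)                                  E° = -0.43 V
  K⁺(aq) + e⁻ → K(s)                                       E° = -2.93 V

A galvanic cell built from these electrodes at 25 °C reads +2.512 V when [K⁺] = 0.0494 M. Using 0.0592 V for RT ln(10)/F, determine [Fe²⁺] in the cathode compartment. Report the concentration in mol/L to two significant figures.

0.0062 M

Fe²⁺/Fe is the cathode, K⁺/K the anode: E°cell = +2.50 V, n = 2.
Overall reaction: Fe²⁺(aq) + 2 K(s) → Fe(s) + 2 K⁺(aq); Q = [K⁺]^2/[Fe²⁺]^1.
From E = E° − (0.0592/n) log Q: log Q = (E° − E)·n/0.0592 = (+2.50 − (+2.512))·2/0.0592 = -0.4054.
So 1·log[Fe²⁺] = 2·log(0.0494) − log Q = -2.6125 − (-0.4054) = -2.2071; [Fe²⁺] = 10^(-2.2071) ≈ 0.0062 M.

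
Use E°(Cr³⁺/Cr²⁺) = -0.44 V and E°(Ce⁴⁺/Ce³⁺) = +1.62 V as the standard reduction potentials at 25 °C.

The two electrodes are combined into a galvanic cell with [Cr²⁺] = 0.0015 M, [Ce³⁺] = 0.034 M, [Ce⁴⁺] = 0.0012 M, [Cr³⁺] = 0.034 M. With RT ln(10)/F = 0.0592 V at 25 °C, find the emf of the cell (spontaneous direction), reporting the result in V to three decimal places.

+1.894 V

Ce⁴⁺/Ce³⁺ is the cathode (higher E°), Cr³⁺/Cr²⁺ the anode: E°cell = +1.62 − (-0.44) = +2.06 V, n = 1.
Overall: Ce⁴⁺(aq) + Cr²⁺(aq) → Ce³⁺(aq) + Cr³⁺(aq)
Q = [Ce³⁺]·[Cr³⁺] / ([Ce⁴⁺]·[Cr²⁺]); log Q = 2.808.
E = E° − (0.0592/n) log Q = +2.06 − (0.0592/1)(2.808) = +1.894 V.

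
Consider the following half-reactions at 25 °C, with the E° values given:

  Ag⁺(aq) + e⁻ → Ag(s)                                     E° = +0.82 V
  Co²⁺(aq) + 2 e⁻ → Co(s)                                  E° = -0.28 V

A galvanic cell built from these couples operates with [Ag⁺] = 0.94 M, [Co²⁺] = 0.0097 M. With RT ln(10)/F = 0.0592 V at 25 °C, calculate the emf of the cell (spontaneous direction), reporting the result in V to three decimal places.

+1.158 V

Ag⁺/Ag is the cathode (higher E°), Co²⁺/Co the anode: E°cell = +0.82 − (-0.28) = +1.10 V, n = 2.
Overall: 2 Ag⁺(aq) + Co(s) → 2 Ag(s) + Co²⁺(aq)
Q = [Co²⁺] / ([Ag⁺]^2); log Q = -1.959.
E = E° − (0.0592/n) log Q = +1.10 − (0.0592/2)(-1.959) = +1.158 V.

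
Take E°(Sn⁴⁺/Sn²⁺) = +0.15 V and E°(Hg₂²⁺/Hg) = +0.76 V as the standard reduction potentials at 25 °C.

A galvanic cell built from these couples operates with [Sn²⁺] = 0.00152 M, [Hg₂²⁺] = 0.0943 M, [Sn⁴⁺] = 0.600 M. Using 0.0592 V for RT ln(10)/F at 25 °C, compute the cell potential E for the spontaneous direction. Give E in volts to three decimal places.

+0.503 V

Hg₂²⁺/Hg is the cathode (higher E°), Sn⁴⁺/Sn²⁺ the anode: E°cell = +0.76 − (+0.15) = +0.61 V, n = 2.
Overall: Hg₂²⁺(aq) + Sn²⁺(aq) → 2 Hg(l) + Sn⁴⁺(aq)
Q = [Sn⁴⁺] / ([Hg₂²⁺]·[Sn²⁺]); log Q = 3.622.
E = E° − (0.0592/n) log Q = +0.61 − (0.0592/2)(3.622) = +0.503 V.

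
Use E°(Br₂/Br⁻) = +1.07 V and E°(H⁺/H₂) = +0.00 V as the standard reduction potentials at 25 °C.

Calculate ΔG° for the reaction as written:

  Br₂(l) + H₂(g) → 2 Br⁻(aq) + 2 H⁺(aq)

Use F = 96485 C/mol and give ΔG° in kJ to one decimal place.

-206.5 kJ

As written, Br₂/Br⁻ is reduced (cathode) and H⁺/H₂ is oxidised (anode), so E°cell = (+1.07) − (+0.00) = +1.07 V.
Balancing electrons gives n = 2.
ΔG° = −nFE° = −(2)(96485)(+1.07) = -206,478 J = -206.5 kJ.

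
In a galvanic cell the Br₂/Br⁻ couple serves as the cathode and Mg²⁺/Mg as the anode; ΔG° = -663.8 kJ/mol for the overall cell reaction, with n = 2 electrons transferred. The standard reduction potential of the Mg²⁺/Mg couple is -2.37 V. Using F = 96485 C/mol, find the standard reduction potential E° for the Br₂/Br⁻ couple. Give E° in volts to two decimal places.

E°cell = −ΔG°/(nF) = −(-663.8×10³)/((2)(96485)) = +3.440 V.
Since Br₂/Br⁻ is the cathode and Mg²⁺/Mg the anode, E°cell = E°(Br₂/Br⁻) − E°(Mg²⁺/Mg).
So E°(Br₂/Br⁻) = E°cell + E°(Mg²⁺/Mg) = +3.440 + (-2.37) = +1.07 V.

+1.07 V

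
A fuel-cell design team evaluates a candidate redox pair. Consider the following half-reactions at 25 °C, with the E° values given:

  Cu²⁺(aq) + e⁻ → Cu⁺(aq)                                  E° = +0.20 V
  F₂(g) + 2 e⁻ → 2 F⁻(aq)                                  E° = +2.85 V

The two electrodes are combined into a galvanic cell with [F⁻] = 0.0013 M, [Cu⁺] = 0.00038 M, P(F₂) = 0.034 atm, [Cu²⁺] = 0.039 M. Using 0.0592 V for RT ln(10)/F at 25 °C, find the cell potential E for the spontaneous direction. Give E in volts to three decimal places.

+2.658 V

F₂/F⁻ is the cathode (higher E°), Cu²⁺/Cu⁺ the anode: E°cell = +2.85 − (+0.20) = +2.65 V, n = 2.
Overall: F₂(g) + 2 Cu⁺(aq) → 2 F⁻(aq) + 2 Cu²⁺(aq)
Q = [F⁻]^2·[Cu²⁺]^2 / (P(F₂)·[Cu⁺]^2); log Q = -0.281.
E = E° − (0.0592/n) log Q = +2.65 − (0.0592/2)(-0.281) = +2.658 V.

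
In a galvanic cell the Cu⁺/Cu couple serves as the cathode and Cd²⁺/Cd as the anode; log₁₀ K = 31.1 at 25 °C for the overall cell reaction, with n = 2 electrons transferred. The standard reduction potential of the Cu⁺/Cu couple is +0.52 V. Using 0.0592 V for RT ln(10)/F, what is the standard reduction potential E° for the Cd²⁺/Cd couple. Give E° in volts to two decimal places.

-0.40 V

E°cell = (0.0592/n)·log K = (0.0592/2)(31.1) = +0.921 V.
Since Cu⁺/Cu is the cathode and Cd²⁺/Cd the anode, E°cell = E°(Cu⁺/Cu) − E°(Cd²⁺/Cd).
So E°(Cd²⁺/Cd) = E°(Cu⁺/Cu) − E°cell = (+0.52) − (+0.921) = -0.40 V.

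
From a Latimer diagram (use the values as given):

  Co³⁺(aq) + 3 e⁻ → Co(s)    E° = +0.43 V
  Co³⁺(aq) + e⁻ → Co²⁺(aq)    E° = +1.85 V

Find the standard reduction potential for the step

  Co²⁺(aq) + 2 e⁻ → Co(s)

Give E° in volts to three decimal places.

-0.280 V

Sequential free energies add, so n₃E°₃ = n₁E°₁ + n₂E°₂.
With n₃ = 3, and the known step contributing 1×(+1.85) V, the unknown satisfies 2·E° = 3×(+0.43) − 1×(+1.85) = -0.560.
E° = -0.560 / 2 = -0.280 V.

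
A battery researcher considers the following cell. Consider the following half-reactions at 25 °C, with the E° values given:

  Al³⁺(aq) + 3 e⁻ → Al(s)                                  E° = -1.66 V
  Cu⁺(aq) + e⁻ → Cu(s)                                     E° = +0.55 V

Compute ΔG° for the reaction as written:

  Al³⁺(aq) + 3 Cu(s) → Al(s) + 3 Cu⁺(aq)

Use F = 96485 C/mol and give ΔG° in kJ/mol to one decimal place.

+639.7 kJ/mol

As written, Al³⁺/Al is reduced (cathode) and Cu⁺/Cu is oxidised (anode), so E°cell = (-1.66) − (+0.55) = -2.21 V.
Balancing electrons gives n = 3.
ΔG° = −nFE° = −(3)(96485)(-2.21) = 639,696 J = +639.7 kJ/mol.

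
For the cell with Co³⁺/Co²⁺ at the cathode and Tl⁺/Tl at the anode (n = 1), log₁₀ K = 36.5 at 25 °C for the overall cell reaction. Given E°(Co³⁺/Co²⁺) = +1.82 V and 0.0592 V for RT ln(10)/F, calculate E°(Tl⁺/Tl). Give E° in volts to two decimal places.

E°cell = (0.0592/n)·log K = (0.0592/1)(36.5) = +2.161 V.
Since Co³⁺/Co²⁺ is the cathode and Tl⁺/Tl the anode, E°cell = E°(Co³⁺/Co²⁺) − E°(Tl⁺/Tl).
So E°(Tl⁺/Tl) = E°(Co³⁺/Co²⁺) − E°cell = (+1.82) − (+2.161) = -0.34 V.

-0.34 V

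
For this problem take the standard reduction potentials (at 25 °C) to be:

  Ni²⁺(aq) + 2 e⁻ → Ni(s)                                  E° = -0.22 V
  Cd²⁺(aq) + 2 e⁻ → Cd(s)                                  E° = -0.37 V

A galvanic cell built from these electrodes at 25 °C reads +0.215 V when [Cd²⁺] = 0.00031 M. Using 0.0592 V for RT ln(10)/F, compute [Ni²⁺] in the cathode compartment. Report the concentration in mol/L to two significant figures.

0.049 M

Ni²⁺/Ni is the cathode, Cd²⁺/Cd the anode: E°cell = +0.15 V, n = 2.
Overall reaction: Ni²⁺(aq) + Cd(s) → Ni(s) + Cd²⁺(aq); Q = [Cd²⁺]^1/[Ni²⁺]^1.
From E = E° − (0.0592/n) log Q: log Q = (E° − E)·n/0.0592 = (+0.15 − (+0.215))·2/0.0592 = -2.1959.
So 1·log[Ni²⁺] = 1·log(0.00031) − log Q = -3.5086 − (-2.1959) = -1.3127; [Ni²⁺] = 10^(-1.3127) ≈ 0.049 M.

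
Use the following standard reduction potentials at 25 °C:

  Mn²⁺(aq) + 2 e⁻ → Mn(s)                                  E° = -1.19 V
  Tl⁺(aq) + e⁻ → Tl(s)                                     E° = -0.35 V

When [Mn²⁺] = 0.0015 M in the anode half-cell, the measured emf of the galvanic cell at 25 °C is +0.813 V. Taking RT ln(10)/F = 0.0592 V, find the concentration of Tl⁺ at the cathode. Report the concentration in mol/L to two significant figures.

Tl⁺/Tl is the cathode, Mn²⁺/Mn the anode: E°cell = +0.84 V, n = 2.
Overall reaction: 2 Tl⁺(aq) + Mn(s) → 2 Tl(s) + Mn²⁺(aq); Q = [Mn²⁺]^1/[Tl⁺]^2.
From E = E° − (0.0592/n) log Q: log Q = (E° − E)·n/0.0592 = (+0.84 − (+0.813))·2/0.0592 = 0.9122.
So 2·log[Tl⁺] = 1·log(0.0015) − log Q = -2.8239 − (0.9122) = -3.7361; log[Tl⁺] = -3.7361 / 2 = -1.8680; [Tl⁺] = 10^(-1.8680) ≈ 0.014 M.

0.014 M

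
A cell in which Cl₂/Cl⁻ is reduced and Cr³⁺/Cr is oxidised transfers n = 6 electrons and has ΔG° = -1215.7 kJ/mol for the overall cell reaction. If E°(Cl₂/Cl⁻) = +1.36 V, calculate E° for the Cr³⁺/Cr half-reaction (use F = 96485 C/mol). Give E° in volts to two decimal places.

-0.74 V

E°cell = −ΔG°/(nF) = −(-1215.7×10³)/((6)(96485)) = +2.100 V.
Since Cl₂/Cl⁻ is the cathode and Cr³⁺/Cr the anode, E°cell = E°(Cl₂/Cl⁻) − E°(Cr³⁺/Cr).
So E°(Cr³⁺/Cr) = E°(Cl₂/Cl⁻) − E°cell = (+1.36) − (+2.100) = -0.74 V.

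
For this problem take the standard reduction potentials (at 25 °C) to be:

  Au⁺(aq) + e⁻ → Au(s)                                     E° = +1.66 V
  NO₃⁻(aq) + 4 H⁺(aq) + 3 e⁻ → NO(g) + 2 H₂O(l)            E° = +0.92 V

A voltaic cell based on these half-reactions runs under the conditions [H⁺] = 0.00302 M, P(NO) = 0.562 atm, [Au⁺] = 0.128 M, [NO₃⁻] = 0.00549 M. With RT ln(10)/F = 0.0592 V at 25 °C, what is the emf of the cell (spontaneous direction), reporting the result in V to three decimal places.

Au⁺/Au is the cathode (higher E°), NO₃⁻/NO the anode: E°cell = +1.66 − (+0.92) = +0.74 V, n = 3.
Overall: 3 Au⁺(aq) + NO(g) + 2 H₂O(l) → 3 Au(s) + NO₃⁻(aq) + 4 H⁺(aq)
Q = [NO₃⁻]·[H⁺]^4 / ([Au⁺]^3·P(NO)); log Q = -9.412.
E = E° − (0.0592/n) log Q = +0.74 − (0.0592/3)(-9.412) = +0.926 V.

+0.926 V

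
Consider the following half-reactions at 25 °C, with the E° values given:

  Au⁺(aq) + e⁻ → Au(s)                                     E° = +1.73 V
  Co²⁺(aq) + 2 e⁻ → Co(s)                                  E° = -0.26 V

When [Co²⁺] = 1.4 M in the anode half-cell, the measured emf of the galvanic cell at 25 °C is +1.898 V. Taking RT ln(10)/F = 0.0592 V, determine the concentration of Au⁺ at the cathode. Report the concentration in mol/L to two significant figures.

0.033 M

Au⁺/Au is the cathode, Co²⁺/Co the anode: E°cell = +1.99 V, n = 2.
Overall reaction: 2 Au⁺(aq) + Co(s) → 2 Au(s) + Co²⁺(aq); Q = [Co²⁺]^1/[Au⁺]^2.
From E = E° − (0.0592/n) log Q: log Q = (E° − E)·n/0.0592 = (+1.99 − (+1.898))·2/0.0592 = 3.1081.
So 2·log[Au⁺] = 1·log(1.4) − log Q = 0.1461 − (3.1081) = -2.9620; log[Au⁺] = -2.9620 / 2 = -1.4810; [Au⁺] = 10^(-1.4810) ≈ 0.033 M.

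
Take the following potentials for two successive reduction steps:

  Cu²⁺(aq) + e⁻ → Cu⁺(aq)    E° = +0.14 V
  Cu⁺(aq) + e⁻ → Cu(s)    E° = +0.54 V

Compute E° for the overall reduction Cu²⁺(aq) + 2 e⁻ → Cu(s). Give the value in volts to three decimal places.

Standard free energies of sequential steps add: ΔG°₃ = ΔG°₁ + ΔG°₂, so n₃E°₃ = n₁E°₁ + n₂E°₂.
E°₃ = (1×+0.14 + 1×+0.54) / 2 = (+0.680) / 2 = +0.340 V.

+0.340 V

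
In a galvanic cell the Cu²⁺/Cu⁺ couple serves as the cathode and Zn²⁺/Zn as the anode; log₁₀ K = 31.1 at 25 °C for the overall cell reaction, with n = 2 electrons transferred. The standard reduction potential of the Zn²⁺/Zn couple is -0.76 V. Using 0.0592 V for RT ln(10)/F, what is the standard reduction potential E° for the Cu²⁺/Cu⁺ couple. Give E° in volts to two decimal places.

E°cell = (0.0592/n)·log K = (0.0592/2)(31.1) = +0.921 V.
Since Cu²⁺/Cu⁺ is the cathode and Zn²⁺/Zn the anode, E°cell = E°(Cu²⁺/Cu⁺) − E°(Zn²⁺/Zn).
So E°(Cu²⁺/Cu⁺) = E°cell + E°(Zn²⁺/Zn) = +0.921 + (-0.76) = +0.16 V.

+0.16 V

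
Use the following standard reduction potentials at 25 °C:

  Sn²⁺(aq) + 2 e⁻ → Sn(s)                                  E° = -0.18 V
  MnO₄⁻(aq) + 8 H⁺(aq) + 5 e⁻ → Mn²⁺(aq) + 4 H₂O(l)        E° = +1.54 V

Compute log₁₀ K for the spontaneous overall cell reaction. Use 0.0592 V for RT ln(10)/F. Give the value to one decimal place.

290.5

Cathode: MnO₄⁻/Mn²⁺; anode: Sn²⁺/Sn. E°cell = +1.72 V, n = 10.
log K = nE°cell / 0.0592 = (10)(+1.72) / 0.0592 = 290.5.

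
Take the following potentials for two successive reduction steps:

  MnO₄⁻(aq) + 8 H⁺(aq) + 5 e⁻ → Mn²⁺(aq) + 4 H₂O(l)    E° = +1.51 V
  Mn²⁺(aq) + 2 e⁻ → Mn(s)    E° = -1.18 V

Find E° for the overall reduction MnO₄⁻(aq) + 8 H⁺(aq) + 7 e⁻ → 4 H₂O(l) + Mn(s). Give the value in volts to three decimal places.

Since ΔG° = −nFE° is additive over sequential reductions, n₃E°₃ = n₁E°₁ + n₂E°₂.
E°₃ = (5×+1.51 + 2×-1.18) / 7 = (+5.190) / 7 = +0.741 V.
Simply averaging or adding the two E° values would be wrong; the electron-weighted sum is required.

+0.741 V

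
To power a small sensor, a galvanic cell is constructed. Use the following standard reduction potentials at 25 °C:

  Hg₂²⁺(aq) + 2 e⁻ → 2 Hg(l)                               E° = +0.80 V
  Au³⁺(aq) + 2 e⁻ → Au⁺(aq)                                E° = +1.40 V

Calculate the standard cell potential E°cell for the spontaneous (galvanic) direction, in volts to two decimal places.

+0.60 V

The Au³⁺/Au⁺ couple has the higher reduction potential, so it is the cathode; Hg₂²⁺/Hg is oxidised at the anode.
E°cell = E°(cathode) − E°(anode) = (+1.40) − (+0.80) = +0.60 V.
Since E°cell > 0, the reaction is spontaneous under standard conditions.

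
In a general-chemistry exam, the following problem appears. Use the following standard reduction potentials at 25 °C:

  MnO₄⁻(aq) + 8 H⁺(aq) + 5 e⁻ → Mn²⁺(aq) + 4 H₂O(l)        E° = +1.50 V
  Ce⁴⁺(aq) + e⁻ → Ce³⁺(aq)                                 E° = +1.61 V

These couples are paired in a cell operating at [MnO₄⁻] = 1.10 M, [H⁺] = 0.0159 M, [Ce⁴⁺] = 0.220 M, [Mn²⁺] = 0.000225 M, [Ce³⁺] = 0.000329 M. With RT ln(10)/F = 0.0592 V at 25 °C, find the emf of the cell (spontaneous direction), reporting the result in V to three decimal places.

+0.404 V

Ce⁴⁺/Ce³⁺ is the cathode (higher E°), MnO₄⁻/Mn²⁺ the anode: E°cell = +1.61 − (+1.50) = +0.11 V, n = 5.
Overall: 5 Ce⁴⁺(aq) + Mn²⁺(aq) + 4 H₂O(l) → 5 Ce³⁺(aq) + MnO₄⁻(aq) + 8 H⁺(aq)
Q = [Ce³⁺]^5·[MnO₄⁻]·[H⁺]^8 / ([Ce⁴⁺]^5·[Mn²⁺]); log Q = -24.826.
E = E° − (0.0592/n) log Q = +0.11 − (0.0592/5)(-24.826) = +0.404 V.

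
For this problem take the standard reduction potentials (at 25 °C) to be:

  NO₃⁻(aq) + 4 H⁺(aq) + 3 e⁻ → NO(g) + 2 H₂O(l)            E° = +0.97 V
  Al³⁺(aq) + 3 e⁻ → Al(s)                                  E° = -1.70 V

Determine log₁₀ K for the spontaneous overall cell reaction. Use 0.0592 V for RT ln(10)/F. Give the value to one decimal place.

Cathode: NO₃⁻/NO; anode: Al³⁺/Al. E°cell = +2.67 V, n = 3.
log K = nE°cell / 0.0592 = (3)(+2.67) / 0.0592 = 135.3.

135.3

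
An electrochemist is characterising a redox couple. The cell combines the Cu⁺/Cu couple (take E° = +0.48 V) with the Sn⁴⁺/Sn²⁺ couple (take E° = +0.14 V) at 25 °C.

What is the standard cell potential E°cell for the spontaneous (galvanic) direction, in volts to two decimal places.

The Cu⁺/Cu couple has the higher reduction potential, so it is the cathode; Sn⁴⁺/Sn²⁺ is oxidised at the anode.
E°cell = E°(cathode) − E°(anode) = (+0.48) − (+0.14) = +0.34 V.

+0.34 V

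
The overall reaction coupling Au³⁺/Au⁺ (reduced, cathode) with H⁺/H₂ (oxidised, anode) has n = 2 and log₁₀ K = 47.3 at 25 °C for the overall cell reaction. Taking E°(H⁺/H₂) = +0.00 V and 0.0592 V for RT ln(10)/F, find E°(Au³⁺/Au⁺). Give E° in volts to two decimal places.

+1.40 V

E°cell = (0.0592/n)·log K = (0.0592/2)(47.3) = +1.400 V.
Since Au³⁺/Au⁺ is the cathode and H⁺/H₂ the anode, E°cell = E°(Au³⁺/Au⁺) − E°(H⁺/H₂).
So E°(Au³⁺/Au⁺) = E°cell + E°(H⁺/H₂) = +1.400 + (+0.00) = +1.40 V.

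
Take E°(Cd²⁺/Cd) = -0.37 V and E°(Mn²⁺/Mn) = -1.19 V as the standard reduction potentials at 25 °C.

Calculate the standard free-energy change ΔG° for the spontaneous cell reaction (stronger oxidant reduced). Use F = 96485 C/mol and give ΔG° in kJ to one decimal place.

Cd²⁺/Cd (E° = -0.37 V) is the cathode; Mn²⁺/Mn (E° = -1.19 V) is the anode, so E°cell = +0.82 V.
Balancing electrons gives n = 2 (lcm of 2 and 2).
ΔG° = −nFE° = −(2)(96485)(+0.82) = -158,235 J = -158.2 kJ.

-158.2 kJ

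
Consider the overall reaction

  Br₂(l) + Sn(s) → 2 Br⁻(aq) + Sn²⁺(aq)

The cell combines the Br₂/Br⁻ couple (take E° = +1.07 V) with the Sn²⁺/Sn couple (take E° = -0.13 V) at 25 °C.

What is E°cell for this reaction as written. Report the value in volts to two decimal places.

+1.20 V

The Br₂/Br⁻ couple has the higher reduction potential, so it is the cathode; Sn²⁺/Sn is oxidised at the anode.
E°cell = E°(cathode) − E°(anode) = (+1.07) − (-0.13) = +1.20 V.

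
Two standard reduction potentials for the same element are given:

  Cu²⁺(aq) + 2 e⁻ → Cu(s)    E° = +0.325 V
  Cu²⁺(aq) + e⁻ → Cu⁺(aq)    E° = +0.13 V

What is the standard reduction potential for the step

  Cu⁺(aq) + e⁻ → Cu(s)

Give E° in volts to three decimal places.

+0.520 V

Sequential free energies add, so n₃E°₃ = n₁E°₁ + n₂E°₂.
With n₃ = 2, and the known step contributing 1×(+0.13) V, the unknown satisfies 1·E° = 2×(+0.325) − 1×(+0.13) = +0.520.
E° = +0.520 / 1 = +0.520 V.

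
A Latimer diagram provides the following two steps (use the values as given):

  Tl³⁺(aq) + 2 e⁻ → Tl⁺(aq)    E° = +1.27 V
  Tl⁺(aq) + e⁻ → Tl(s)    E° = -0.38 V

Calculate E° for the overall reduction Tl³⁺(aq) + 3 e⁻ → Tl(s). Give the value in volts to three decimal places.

Since ΔG° = −nFE° is additive over sequential reductions, n₃E°₃ = n₁E°₁ + n₂E°₂.
E°₃ = (2×+1.27 + 1×-0.38) / 3 = (+2.160) / 3 = +0.720 V.
Simply averaging or adding the two E° values would be wrong; the electron-weighted sum is required.

+0.720 V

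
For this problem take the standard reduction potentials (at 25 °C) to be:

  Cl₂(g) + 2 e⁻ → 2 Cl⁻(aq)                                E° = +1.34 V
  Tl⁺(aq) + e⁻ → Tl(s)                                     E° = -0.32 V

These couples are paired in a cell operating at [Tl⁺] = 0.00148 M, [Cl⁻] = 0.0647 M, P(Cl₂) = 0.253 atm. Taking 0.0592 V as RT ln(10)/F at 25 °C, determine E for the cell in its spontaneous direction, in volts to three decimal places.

+1.880 V

Cl₂/Cl⁻ is the cathode (higher E°), Tl⁺/Tl the anode: E°cell = +1.34 − (-0.32) = +1.66 V, n = 2.
Overall: Cl₂(g) + 2 Tl(s) → 2 Cl⁻(aq) + 2 Tl⁺(aq)
Q = [Cl⁻]^2·[Tl⁺]^2 / (P(Cl₂)); log Q = -7.441.
E = E° − (0.0592/n) log Q = +1.66 − (0.0592/2)(-7.441) = +1.880 V.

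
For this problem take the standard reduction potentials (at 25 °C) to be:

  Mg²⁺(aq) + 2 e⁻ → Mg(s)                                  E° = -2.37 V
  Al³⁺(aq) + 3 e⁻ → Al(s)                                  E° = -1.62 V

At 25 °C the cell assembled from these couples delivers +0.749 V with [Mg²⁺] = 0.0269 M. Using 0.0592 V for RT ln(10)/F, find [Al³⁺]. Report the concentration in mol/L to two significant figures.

Al³⁺/Al is the cathode, Mg²⁺/Mg the anode: E°cell = +0.75 V, n = 6.
Overall reaction: 2 Al³⁺(aq) + 3 Mg(s) → 2 Al(s) + 3 Mg²⁺(aq); Q = [Mg²⁺]^3/[Al³⁺]^2.
From E = E° − (0.0592/n) log Q: log Q = (E° − E)·n/0.0592 = (+0.75 − (+0.749))·6/0.0592 = 0.1014.
So 2·log[Al³⁺] = 3·log(0.0269) − log Q = -4.7107 − (0.1014) = -4.8121; log[Al³⁺] = -4.8121 / 2 = -2.4061; [Al³⁺] = 10^(-2.4061) ≈ 0.0039 M.

0.0039 M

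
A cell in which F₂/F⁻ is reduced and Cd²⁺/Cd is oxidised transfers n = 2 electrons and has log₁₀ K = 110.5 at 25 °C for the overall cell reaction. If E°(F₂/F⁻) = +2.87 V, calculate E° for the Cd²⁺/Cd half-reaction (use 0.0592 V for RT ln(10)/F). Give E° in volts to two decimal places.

E°cell = (0.0592/n)·log K = (0.0592/2)(110.5) = +3.271 V.
Since F₂/F⁻ is the cathode and Cd²⁺/Cd the anode, E°cell = E°(F₂/F⁻) − E°(Cd²⁺/Cd).
So E°(Cd²⁺/Cd) = E°(F₂/F⁻) − E°cell = (+2.87) − (+3.271) = -0.40 V.

-0.40 V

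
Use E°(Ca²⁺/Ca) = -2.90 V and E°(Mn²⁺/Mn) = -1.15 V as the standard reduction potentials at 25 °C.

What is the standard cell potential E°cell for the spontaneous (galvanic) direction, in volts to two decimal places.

The Mn²⁺/Mn couple has the higher reduction potential, so it is the cathode; Ca²⁺/Ca is oxidised at the anode.
E°cell = E°(cathode) − E°(anode) = (-1.15) − (-2.90) = +1.75 V.

+1.75 V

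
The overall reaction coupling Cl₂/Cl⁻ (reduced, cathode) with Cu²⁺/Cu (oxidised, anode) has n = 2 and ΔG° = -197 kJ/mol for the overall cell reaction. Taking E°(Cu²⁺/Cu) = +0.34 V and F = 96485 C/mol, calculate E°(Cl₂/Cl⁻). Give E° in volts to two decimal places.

E°cell = −ΔG°/(nF) = −(-197×10³)/((2)(96485)) = +1.021 V.
Since Cl₂/Cl⁻ is the cathode and Cu²⁺/Cu the anode, E°cell = E°(Cl₂/Cl⁻) − E°(Cu²⁺/Cu).
So E°(Cl₂/Cl⁻) = E°cell + E°(Cu²⁺/Cu) = +1.021 + (+0.34) = +1.36 V.

+1.36 V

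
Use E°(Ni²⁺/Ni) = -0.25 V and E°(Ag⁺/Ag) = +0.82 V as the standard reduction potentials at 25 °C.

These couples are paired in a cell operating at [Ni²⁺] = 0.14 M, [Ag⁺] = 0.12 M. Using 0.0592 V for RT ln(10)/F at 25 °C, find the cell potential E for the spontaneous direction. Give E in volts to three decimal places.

Ag⁺/Ag is the cathode (higher E°), Ni²⁺/Ni the anode: E°cell = +0.82 − (-0.25) = +1.07 V, n = 2.
Overall: 2 Ag⁺(aq) + Ni(s) → 2 Ag(s) + Ni²⁺(aq)
Q = [Ni²⁺] / ([Ag⁺]^2); log Q = 0.988.
E = E° − (0.0592/n) log Q = +1.07 − (0.0592/2)(0.988) = +1.041 V.

+1.041 V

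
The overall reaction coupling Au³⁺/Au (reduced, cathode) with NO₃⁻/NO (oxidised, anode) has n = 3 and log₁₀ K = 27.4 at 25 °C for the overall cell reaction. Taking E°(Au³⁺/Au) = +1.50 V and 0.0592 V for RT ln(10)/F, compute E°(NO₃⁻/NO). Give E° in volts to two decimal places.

E°cell = (0.0592/n)·log K = (0.0592/3)(27.4) = +0.541 V.
Since Au³⁺/Au is the cathode and NO₃⁻/NO the anode, E°cell = E°(Au³⁺/Au) − E°(NO₃⁻/NO).
So E°(NO₃⁻/NO) = E°(Au³⁺/Au) − E°cell = (+1.50) − (+0.541) = +0.96 V.

+0.96 V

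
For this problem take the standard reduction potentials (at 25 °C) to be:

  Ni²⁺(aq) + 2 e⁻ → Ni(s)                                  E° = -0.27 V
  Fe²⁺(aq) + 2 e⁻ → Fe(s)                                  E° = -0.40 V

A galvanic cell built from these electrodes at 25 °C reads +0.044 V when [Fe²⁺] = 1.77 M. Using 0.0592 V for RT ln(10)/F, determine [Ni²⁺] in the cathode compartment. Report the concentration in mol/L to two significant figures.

Ni²⁺/Ni is the cathode, Fe²⁺/Fe the anode: E°cell = +0.13 V, n = 2.
Overall reaction: Ni²⁺(aq) + Fe(s) → Ni(s) + Fe²⁺(aq); Q = [Fe²⁺]^1/[Ni²⁺]^1.
From E = E° − (0.0592/n) log Q: log Q = (E° − E)·n/0.0592 = (+0.13 − (+0.044))·2/0.0592 = 2.9054.
So 1·log[Ni²⁺] = 1·log(1.77) − log Q = 0.2480 − (2.9054) = -2.6574; [Ni²⁺] = 10^(-2.6574) ≈ 0.0022 M.

0.0022 M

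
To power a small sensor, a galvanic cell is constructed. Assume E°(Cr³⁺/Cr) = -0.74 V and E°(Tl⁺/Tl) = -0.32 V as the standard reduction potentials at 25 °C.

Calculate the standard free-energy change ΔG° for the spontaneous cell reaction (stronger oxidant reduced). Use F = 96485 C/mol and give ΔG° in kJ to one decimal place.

-121.6 kJ

Tl⁺/Tl (E° = -0.32 V) is the cathode; Cr³⁺/Cr (E° = -0.74 V) is the anode, so E°cell = +0.42 V.
Balancing electrons gives n = 3 (lcm of 1 and 3).
ΔG° = −nFE° = −(3)(96485)(+0.42) = -121,571 J = -121.6 kJ.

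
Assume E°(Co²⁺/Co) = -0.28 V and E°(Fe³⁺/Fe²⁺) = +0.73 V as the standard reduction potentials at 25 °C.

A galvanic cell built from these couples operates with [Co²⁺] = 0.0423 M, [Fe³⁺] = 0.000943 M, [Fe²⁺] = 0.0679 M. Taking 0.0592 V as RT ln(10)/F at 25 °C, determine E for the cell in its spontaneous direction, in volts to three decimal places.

Fe³⁺/Fe²⁺ is the cathode (higher E°), Co²⁺/Co the anode: E°cell = +0.73 − (-0.28) = +1.01 V, n = 2.
Overall: 2 Fe³⁺(aq) + Co(s) → 2 Fe²⁺(aq) + Co²⁺(aq)
Q = [Fe²⁺]^2·[Co²⁺] / ([Fe³⁺]^2); log Q = 2.341.
E = E° − (0.0592/n) log Q = +1.01 − (0.0592/2)(2.341) = +0.941 V.

+0.941 V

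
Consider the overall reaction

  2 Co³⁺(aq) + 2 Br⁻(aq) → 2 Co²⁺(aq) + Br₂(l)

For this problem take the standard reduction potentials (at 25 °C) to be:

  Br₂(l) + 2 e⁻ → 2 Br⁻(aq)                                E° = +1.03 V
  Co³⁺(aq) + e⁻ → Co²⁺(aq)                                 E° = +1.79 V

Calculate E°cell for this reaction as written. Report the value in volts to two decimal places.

The Co³⁺/Co²⁺ couple has the higher reduction potential, so it is the cathode; Br₂/Br⁻ is oxidised at the anode.
E°cell = E°(cathode) − E°(anode) = (+1.79) − (+1.03) = +0.76 V.

+0.76 V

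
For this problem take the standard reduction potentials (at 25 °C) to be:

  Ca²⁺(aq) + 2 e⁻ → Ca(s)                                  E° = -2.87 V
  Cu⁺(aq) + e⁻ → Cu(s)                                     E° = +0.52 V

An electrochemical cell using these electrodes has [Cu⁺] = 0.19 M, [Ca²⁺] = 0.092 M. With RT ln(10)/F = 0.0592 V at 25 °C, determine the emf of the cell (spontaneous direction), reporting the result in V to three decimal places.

+3.378 V

Cu⁺/Cu is the cathode (higher E°), Ca²⁺/Ca the anode: E°cell = +0.52 − (-2.87) = +3.39 V, n = 2.
Overall: 2 Cu⁺(aq) + Ca(s) → 2 Cu(s) + Ca²⁺(aq)
Q = [Ca²⁺] / ([Cu⁺]^2); log Q = 0.406.
E = E° − (0.0592/n) log Q = +3.39 − (0.0592/2)(0.406) = +3.378 V.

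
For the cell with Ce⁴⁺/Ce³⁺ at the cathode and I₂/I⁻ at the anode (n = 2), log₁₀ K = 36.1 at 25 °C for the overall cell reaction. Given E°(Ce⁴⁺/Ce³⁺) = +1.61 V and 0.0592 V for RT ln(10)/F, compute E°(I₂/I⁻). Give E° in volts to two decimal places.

+0.54 V

E°cell = (0.0592/n)·log K = (0.0592/2)(36.1) = +1.069 V.
Since Ce⁴⁺/Ce³⁺ is the cathode and I₂/I⁻ the anode, E°cell = E°(Ce⁴⁺/Ce³⁺) − E°(I₂/I⁻).
So E°(I₂/I⁻) = E°(Ce⁴⁺/Ce³⁺) − E°cell = (+1.61) − (+1.069) = +0.54 V.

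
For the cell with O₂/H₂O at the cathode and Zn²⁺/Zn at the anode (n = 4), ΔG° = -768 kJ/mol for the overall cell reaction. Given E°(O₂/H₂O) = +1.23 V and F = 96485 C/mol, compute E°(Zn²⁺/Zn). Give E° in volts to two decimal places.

-0.76 V

E°cell = −ΔG°/(nF) = −(-768×10³)/((4)(96485)) = +1.990 V.
Since O₂/H₂O is the cathode and Zn²⁺/Zn the anode, E°cell = E°(O₂/H₂O) − E°(Zn²⁺/Zn).
So E°(Zn²⁺/Zn) = E°(O₂/H₂O) − E°cell = (+1.23) − (+1.990) = -0.76 V.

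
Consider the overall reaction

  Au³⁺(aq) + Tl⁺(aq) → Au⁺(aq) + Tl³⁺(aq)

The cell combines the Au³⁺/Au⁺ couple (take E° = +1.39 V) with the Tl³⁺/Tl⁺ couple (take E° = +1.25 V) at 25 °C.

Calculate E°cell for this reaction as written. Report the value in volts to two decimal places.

The Au³⁺/Au⁺ couple has the higher reduction potential, so it is the cathode; Tl³⁺/Tl⁺ is oxidised at the anode.
E°cell = E°(cathode) − E°(anode) = (+1.39) − (+1.25) = +0.14 V.
Since E°cell > 0, the reaction is spontaneous under standard conditions.

+0.14 V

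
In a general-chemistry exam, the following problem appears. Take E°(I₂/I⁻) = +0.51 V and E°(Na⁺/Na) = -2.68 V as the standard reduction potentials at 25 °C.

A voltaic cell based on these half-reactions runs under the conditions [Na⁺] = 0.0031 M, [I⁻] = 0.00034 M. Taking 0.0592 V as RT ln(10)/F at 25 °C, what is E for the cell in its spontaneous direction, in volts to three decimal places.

+3.544 V

I₂/I⁻ is the cathode (higher E°), Na⁺/Na the anode: E°cell = +0.51 − (-2.68) = +3.19 V, n = 2.
Overall: I₂(s) + 2 Na(s) → 2 I⁻(aq) + 2 Na⁺(aq)
Q = [I⁻]^2·[Na⁺]^2; log Q = -11.954.
E = E° − (0.0592/n) log Q = +3.19 − (0.0592/2)(-11.954) = +3.544 V.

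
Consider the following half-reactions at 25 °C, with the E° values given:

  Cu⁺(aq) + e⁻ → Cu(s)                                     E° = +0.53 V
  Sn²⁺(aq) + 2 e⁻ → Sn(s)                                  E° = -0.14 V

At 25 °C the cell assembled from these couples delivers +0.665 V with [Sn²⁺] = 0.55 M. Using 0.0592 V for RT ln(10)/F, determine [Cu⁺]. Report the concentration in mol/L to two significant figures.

Cu⁺/Cu is the cathode, Sn²⁺/Sn the anode: E°cell = +0.67 V, n = 2.
Overall reaction: 2 Cu⁺(aq) + Sn(s) → 2 Cu(s) + Sn²⁺(aq); Q = [Sn²⁺]^1/[Cu⁺]^2.
From E = E° − (0.0592/n) log Q: log Q = (E° − E)·n/0.0592 = (+0.67 − (+0.665))·2/0.0592 = 0.1689.
So 2·log[Cu⁺] = 1·log(0.55) − log Q = -0.2596 − (0.1689) = -0.4285; log[Cu⁺] = -0.4285 / 2 = -0.2142; [Cu⁺] = 10^(-0.2142) ≈ 0.61 M.

0.61 M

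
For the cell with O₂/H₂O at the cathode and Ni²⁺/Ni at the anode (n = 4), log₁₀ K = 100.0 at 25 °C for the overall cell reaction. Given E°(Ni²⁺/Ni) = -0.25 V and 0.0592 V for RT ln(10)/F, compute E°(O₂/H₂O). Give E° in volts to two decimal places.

E°cell = (0.0592/n)·log K = (0.0592/4)(100.0) = +1.480 V.
Since O₂/H₂O is the cathode and Ni²⁺/Ni the anode, E°cell = E°(O₂/H₂O) − E°(Ni²⁺/Ni).
So E°(O₂/H₂O) = E°cell + E°(Ni²⁺/Ni) = +1.480 + (-0.25) = +1.23 V.

+1.23 V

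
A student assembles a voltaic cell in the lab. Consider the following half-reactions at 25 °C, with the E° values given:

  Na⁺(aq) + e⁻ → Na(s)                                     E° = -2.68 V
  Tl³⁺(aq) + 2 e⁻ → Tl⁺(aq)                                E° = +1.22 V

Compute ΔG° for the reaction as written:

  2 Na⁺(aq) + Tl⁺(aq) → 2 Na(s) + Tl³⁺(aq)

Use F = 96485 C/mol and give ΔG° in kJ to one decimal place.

+752.6 kJ

As written, Na⁺/Na is reduced (cathode) and Tl³⁺/Tl⁺ is oxidised (anode), so E°cell = (-2.68) − (+1.22) = -3.90 V.
Balancing electrons gives n = 2.
ΔG° = −nFE° = −(2)(96485)(-3.90) = 752,583 J = +752.6 kJ.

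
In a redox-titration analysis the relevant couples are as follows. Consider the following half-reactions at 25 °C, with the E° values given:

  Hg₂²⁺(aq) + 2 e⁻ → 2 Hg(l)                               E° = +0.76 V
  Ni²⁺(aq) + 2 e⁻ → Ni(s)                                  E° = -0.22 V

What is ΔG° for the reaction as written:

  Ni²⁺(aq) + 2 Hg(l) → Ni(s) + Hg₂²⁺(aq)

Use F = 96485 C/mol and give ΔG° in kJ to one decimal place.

+189.1 kJ

As written, Ni²⁺/Ni is reduced (cathode) and Hg₂²⁺/Hg is oxidised (anode), so E°cell = (-0.22) − (+0.76) = -0.98 V.
Balancing electrons gives n = 2.
ΔG° = −nFE° = −(2)(96485)(-0.98) = 189,111 J = +189.1 kJ.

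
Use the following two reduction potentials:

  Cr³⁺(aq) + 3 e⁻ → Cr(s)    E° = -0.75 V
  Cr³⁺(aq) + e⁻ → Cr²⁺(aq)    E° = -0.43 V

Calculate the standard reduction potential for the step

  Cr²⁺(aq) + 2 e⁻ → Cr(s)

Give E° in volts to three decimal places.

Sequential free energies add, so n₃E°₃ = n₁E°₁ + n₂E°₂.
With n₃ = 3, and the known step contributing 1×(-0.43) V, the unknown satisfies 2·E° = 3×(-0.75) − 1×(-0.43) = -1.820.
E° = -1.820 / 2 = -0.910 V.

-0.910 V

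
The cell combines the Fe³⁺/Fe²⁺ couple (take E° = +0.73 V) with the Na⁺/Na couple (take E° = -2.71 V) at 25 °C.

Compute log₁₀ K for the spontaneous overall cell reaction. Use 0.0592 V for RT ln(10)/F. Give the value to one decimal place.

Cathode: Fe³⁺/Fe²⁺; anode: Na⁺/Na. E°cell = +3.44 V, n = 1.
log K = nE°cell / 0.0592 = (1)(+3.44) / 0.0592 = 58.1.

58.1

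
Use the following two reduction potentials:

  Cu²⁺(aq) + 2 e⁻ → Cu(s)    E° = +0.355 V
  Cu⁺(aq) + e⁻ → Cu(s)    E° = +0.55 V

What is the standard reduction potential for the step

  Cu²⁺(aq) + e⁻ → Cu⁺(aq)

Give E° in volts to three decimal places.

+0.160 V

Sequential free energies add, so n₃E°₃ = n₁E°₁ + n₂E°₂.
With n₃ = 2, and the known step contributing 1×(+0.55) V, the unknown satisfies 1·E° = 2×(+0.355) − 1×(+0.55) = +0.160.
E° = +0.160 / 1 = +0.160 V.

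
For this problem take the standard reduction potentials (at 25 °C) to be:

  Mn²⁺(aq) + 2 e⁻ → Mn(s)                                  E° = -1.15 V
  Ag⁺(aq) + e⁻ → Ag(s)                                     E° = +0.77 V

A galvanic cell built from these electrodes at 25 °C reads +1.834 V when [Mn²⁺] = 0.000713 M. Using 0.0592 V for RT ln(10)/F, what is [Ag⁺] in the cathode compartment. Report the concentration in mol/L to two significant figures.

Ag⁺/Ag is the cathode, Mn²⁺/Mn the anode: E°cell = +1.92 V, n = 2.
Overall reaction: 2 Ag⁺(aq) + Mn(s) → 2 Ag(s) + Mn²⁺(aq); Q = [Mn²⁺]^1/[Ag⁺]^2.
From E = E° − (0.0592/n) log Q: log Q = (E° − E)·n/0.0592 = (+1.92 − (+1.834))·2/0.0592 = 2.9054.
So 2·log[Ag⁺] = 1·log(0.000713) − log Q = -3.1469 − (2.9054) = -6.0523; log[Ag⁺] = -6.0523 / 2 = -3.0261; [Ag⁺] = 10^(-3.0261) ≈ 0.00094 M.

0.00094 M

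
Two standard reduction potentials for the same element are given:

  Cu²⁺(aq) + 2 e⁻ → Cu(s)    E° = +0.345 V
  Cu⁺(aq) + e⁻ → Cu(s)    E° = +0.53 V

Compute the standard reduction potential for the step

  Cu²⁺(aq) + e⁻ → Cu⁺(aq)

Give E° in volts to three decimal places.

+0.160 V

Sequential free energies add, so n₃E°₃ = n₁E°₁ + n₂E°₂.
With n₃ = 2, and the known step contributing 1×(+0.53) V, the unknown satisfies 1·E° = 2×(+0.345) − 1×(+0.53) = +0.160.
E° = +0.160 / 1 = +0.160 V.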